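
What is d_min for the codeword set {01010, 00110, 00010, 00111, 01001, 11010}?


Comparing all pairs, minimum distance: 1
Can detect 0 errors, correct 0 errors

1


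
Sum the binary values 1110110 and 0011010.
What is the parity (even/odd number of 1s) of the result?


1110110 = 118
0011010 = 26
Sum = 144 = 10010000
1s count = 2

even parity (2 ones in 10010000)


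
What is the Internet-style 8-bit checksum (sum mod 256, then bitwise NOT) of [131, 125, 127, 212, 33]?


Sum = 628 mod 256 = 116
Complement = 139

139


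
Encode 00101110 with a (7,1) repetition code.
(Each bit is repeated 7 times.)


Each bit -> 7 copies

00000000000000111111100000001111111111111111111110000000


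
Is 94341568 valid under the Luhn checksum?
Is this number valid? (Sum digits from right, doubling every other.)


Luhn sum = 41
41 mod 10 = 1

Invalid (Luhn sum mod 10 = 1)


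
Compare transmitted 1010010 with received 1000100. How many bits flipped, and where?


XOR: 0010110

3 error(s) at position(s): 2, 4, 5


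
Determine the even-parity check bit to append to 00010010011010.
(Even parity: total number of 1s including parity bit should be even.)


Number of 1s in data: 5
Parity bit: 1

1


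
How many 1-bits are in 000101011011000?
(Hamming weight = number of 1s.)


Counting 1s in 000101011011000

6


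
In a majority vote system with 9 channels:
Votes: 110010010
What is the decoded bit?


Ones: 4 out of 9
Threshold: 5

0 (4/9 voted 1)


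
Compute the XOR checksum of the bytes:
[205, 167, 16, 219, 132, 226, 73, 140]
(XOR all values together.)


XOR chain: 205 ^ 167 ^ 16 ^ 219 ^ 132 ^ 226 ^ 73 ^ 140 = 2

2


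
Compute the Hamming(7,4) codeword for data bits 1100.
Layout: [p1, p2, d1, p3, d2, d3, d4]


Parity bits: p1=0, p2=1, p3=1

0111100


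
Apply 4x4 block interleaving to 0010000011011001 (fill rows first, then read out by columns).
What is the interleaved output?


Matrix:
  0010
  0000
  1101
  1001
Read columns: 0011001010000011

0011001010000011


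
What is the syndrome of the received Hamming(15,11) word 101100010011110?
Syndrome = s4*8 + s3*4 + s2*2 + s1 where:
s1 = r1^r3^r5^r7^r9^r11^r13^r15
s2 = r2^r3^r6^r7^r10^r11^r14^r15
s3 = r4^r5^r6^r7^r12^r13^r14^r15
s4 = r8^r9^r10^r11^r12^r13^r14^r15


s1=0, s2=1, s3=0, s4=1

Syndrome = 10 (error at position 10)


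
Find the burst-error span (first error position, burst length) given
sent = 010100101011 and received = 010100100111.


XOR: 000000001100

Burst at position 8, length 2


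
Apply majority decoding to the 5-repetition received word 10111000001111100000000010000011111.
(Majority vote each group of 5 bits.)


Groups: 10111, 00000, 11111, 00000, 00001, 00000, 11111
Majority votes: 1010001

1010001


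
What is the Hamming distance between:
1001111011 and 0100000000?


XOR: 1101111011
Count of 1s: 8

8


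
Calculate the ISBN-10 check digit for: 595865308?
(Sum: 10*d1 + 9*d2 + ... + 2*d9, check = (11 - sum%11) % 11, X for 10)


Weighted sum: 316
316 mod 11 = 8

Check digit: 3


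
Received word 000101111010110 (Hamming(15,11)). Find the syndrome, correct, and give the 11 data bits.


Syndrome = 12: error at position 12

Data: 00111011110 (corrected bit 12)


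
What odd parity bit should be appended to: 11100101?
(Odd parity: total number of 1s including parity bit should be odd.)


Number of 1s in data: 5
Parity bit: 0

0


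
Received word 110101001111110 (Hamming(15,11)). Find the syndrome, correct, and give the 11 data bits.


Syndrome = 6: error at position 6

Data: 00001111110 (corrected bit 6)


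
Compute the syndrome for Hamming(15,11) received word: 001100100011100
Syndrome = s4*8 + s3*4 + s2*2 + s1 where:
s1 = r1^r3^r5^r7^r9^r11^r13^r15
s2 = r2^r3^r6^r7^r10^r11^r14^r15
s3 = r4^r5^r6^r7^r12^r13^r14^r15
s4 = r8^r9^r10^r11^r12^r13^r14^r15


s1=0, s2=1, s3=0, s4=1

Syndrome = 10 (error at position 10)


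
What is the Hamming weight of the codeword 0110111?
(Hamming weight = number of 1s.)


Counting 1s in 0110111

5


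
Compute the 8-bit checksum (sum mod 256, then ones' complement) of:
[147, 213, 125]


Sum = 485 mod 256 = 229
Complement = 26

26


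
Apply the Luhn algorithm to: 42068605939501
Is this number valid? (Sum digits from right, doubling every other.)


Luhn sum = 61
61 mod 10 = 1

Invalid (Luhn sum mod 10 = 1)


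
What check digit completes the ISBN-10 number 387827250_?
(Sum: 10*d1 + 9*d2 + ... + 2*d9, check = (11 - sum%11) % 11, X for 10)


Weighted sum: 284
284 mod 11 = 9

Check digit: 2


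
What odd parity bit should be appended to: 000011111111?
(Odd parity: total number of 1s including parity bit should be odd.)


Number of 1s in data: 8
Parity bit: 1

1


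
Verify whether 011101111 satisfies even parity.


Number of 1s: 7

No, parity error (7 ones)


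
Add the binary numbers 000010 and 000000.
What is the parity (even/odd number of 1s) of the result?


000010 = 2
000000 = 0
Sum = 2 = 10
1s count = 1

odd parity (1 ones in 10)


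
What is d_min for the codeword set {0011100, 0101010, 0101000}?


Comparing all pairs, minimum distance: 1
Can detect 0 errors, correct 0 errors

1


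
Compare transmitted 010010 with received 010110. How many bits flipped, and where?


XOR: 000100

1 error(s) at position(s): 3


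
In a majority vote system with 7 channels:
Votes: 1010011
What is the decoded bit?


Ones: 4 out of 7
Threshold: 4

1 (4/7 voted 1)


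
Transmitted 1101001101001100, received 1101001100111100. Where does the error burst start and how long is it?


XOR: 0000000001110000

Burst at position 9, length 3


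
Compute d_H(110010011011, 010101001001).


XOR: 100111010010
Count of 1s: 6

6


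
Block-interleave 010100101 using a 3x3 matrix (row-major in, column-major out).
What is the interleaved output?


Matrix:
  010
  100
  101
Read columns: 011100001

011100001


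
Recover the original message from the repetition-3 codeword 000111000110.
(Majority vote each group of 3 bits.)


Groups: 000, 111, 000, 110
Majority votes: 0101

0101


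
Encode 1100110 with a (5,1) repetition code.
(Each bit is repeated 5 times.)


Each bit -> 5 copies

11111111110000000000111111111100000


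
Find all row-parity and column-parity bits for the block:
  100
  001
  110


Row parities: 110
Column parities: 011

Row P: 110, Col P: 011, Corner: 0


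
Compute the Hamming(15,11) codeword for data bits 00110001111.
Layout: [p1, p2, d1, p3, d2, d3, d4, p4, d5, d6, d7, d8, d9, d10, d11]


Parity bits: p1=1, p2=0, p3=0, p4=0

100001100001111


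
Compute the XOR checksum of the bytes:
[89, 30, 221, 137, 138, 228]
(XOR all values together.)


XOR chain: 89 ^ 30 ^ 221 ^ 137 ^ 138 ^ 228 = 125

125


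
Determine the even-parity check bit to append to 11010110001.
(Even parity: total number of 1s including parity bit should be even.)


Number of 1s in data: 6
Parity bit: 0

0


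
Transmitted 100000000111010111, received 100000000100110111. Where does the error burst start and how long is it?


XOR: 000000000011100000

Burst at position 10, length 3


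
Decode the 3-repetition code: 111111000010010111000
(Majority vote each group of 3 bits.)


Groups: 111, 111, 000, 010, 010, 111, 000
Majority votes: 1100010

1100010


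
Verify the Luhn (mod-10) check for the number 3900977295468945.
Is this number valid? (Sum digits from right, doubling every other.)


Luhn sum = 95
95 mod 10 = 5

Invalid (Luhn sum mod 10 = 5)


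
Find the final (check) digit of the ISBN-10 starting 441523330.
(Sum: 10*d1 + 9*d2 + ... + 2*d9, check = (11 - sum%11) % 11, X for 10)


Weighted sum: 167
167 mod 11 = 2

Check digit: 9


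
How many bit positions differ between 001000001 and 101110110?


XOR: 100110111
Count of 1s: 6

6


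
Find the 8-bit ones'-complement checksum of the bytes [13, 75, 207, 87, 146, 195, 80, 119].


Sum = 922 mod 256 = 154
Complement = 101

101


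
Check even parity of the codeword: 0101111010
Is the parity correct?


Number of 1s: 6

Yes, parity is correct (6 ones)


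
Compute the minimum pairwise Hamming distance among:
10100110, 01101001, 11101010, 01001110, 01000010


Comparing all pairs, minimum distance: 2
Can detect 1 errors, correct 0 errors

2


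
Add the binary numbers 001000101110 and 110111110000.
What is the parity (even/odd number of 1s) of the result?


001000101110 = 558
110111110000 = 3568
Sum = 4126 = 1000000011110
1s count = 5

odd parity (5 ones in 1000000011110)


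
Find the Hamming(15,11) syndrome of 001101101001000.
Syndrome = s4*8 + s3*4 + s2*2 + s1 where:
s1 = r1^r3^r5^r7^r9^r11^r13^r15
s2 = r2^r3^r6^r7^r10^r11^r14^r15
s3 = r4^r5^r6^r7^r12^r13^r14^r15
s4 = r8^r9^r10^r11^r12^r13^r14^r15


s1=1, s2=1, s3=0, s4=0

Syndrome = 3 (error at position 3)


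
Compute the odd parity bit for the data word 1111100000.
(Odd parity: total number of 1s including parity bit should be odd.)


Number of 1s in data: 5
Parity bit: 0

0


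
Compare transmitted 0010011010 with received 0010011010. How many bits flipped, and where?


XOR: 0000000000

0 errors (received matches sent)


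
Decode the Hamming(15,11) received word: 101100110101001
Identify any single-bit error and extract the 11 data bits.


Syndrome = 0: no error detected

Data: 10010101001 (no errors)


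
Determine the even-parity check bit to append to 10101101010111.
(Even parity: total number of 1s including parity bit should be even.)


Number of 1s in data: 9
Parity bit: 1

1


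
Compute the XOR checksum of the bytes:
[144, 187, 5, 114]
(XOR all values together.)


XOR chain: 144 ^ 187 ^ 5 ^ 114 = 92

92


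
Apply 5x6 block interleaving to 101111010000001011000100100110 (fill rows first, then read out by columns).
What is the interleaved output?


Matrix:
  101111
  010000
  001011
  000100
  100110
Read columns: 100010100010100100111010110100

100010100010100100111010110100


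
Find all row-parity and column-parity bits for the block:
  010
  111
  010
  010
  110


Row parities: 11110
Column parities: 011

Row P: 11110, Col P: 011, Corner: 0


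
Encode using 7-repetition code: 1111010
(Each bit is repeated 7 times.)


Each bit -> 7 copies

1111111111111111111111111111000000011111110000000


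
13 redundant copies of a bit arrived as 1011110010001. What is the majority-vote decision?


Ones: 7 out of 13
Threshold: 7

1 (7/13 voted 1)


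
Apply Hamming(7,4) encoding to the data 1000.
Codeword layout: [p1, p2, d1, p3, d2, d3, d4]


Parity bits: p1=1, p2=1, p3=0

1110000


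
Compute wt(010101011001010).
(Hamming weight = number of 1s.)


Counting 1s in 010101011001010

7


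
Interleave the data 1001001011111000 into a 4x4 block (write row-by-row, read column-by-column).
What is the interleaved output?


Matrix:
  1001
  0010
  1111
  1000
Read columns: 1011001001101010

1011001001101010


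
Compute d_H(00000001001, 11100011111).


XOR: 11100010110
Count of 1s: 6

6


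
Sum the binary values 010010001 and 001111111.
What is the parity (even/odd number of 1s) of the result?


010010001 = 145
001111111 = 127
Sum = 272 = 100010000
1s count = 2

even parity (2 ones in 100010000)


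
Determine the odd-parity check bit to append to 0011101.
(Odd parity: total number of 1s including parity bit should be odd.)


Number of 1s in data: 4
Parity bit: 1

1


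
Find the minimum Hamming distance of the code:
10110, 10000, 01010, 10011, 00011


Comparing all pairs, minimum distance: 1
Can detect 0 errors, correct 0 errors

1


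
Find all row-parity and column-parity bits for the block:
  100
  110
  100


Row parities: 101
Column parities: 110

Row P: 101, Col P: 110, Corner: 0


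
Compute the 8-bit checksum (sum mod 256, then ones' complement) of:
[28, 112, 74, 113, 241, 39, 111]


Sum = 718 mod 256 = 206
Complement = 49

49


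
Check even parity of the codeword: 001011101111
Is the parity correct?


Number of 1s: 8

Yes, parity is correct (8 ones)


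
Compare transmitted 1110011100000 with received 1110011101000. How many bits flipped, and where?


XOR: 0000000001000

1 error(s) at position(s): 9


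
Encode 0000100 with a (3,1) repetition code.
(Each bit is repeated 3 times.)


Each bit -> 3 copies

000000000000111000000


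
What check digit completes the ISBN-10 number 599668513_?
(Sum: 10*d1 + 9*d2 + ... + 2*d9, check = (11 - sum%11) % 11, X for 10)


Weighted sum: 350
350 mod 11 = 9

Check digit: 2


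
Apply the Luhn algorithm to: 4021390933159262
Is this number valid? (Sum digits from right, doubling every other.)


Luhn sum = 69
69 mod 10 = 9

Invalid (Luhn sum mod 10 = 9)


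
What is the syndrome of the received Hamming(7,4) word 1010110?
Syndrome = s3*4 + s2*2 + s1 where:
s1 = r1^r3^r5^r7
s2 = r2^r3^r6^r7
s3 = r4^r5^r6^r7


s1=1, s2=0, s3=0

Syndrome = 1 (error at position 1)


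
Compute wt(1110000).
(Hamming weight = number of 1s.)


Counting 1s in 1110000

3


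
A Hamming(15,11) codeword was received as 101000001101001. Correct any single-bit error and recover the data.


Syndrome = 2: error at position 2

Data: 10001101001 (corrected bit 2)


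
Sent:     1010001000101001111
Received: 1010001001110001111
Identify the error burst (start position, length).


XOR: 0000000001011000000

Burst at position 9, length 4


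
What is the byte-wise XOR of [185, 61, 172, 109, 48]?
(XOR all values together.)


XOR chain: 185 ^ 61 ^ 172 ^ 109 ^ 48 = 117

117


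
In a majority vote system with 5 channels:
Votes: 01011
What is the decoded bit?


Ones: 3 out of 5
Threshold: 3

1 (3/5 voted 1)


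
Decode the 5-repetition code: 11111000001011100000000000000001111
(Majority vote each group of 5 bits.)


Groups: 11111, 00000, 10111, 00000, 00000, 00000, 01111
Majority votes: 1010001

1010001


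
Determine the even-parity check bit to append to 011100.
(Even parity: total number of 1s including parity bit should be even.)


Number of 1s in data: 3
Parity bit: 1

1


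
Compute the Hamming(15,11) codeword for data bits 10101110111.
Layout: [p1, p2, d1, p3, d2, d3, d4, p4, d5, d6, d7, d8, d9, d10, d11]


Parity bits: p1=1, p2=0, p3=0, p4=0

101001001110111


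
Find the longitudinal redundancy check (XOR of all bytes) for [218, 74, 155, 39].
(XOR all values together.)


XOR chain: 218 ^ 74 ^ 155 ^ 39 = 44

44


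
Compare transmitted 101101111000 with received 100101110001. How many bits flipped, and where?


XOR: 001000001001

3 error(s) at position(s): 2, 8, 11


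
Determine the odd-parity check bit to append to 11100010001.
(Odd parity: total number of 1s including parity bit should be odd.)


Number of 1s in data: 5
Parity bit: 0

0


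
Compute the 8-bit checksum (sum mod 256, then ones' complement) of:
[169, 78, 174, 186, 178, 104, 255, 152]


Sum = 1296 mod 256 = 16
Complement = 239

239


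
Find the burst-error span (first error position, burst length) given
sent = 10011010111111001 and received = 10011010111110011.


XOR: 00000000000001010

Burst at position 13, length 3


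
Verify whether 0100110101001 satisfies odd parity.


Number of 1s: 6

No, parity error (6 ones)


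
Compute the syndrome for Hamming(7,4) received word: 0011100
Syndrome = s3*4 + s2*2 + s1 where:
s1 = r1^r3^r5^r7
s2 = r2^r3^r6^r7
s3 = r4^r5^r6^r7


s1=0, s2=1, s3=0

Syndrome = 2 (error at position 2)


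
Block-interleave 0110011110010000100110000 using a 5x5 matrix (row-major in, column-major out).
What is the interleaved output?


Matrix:
  01100
  11110
  01000
  01001
  10000
Read columns: 0100111110110000100000010

0100111110110000100000010


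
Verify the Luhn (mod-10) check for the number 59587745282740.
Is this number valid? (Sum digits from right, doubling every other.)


Luhn sum = 75
75 mod 10 = 5

Invalid (Luhn sum mod 10 = 5)


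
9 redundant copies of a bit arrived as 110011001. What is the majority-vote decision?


Ones: 5 out of 9
Threshold: 5

1 (5/9 voted 1)


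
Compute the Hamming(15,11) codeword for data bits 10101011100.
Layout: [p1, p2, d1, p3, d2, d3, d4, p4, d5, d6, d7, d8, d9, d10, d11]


Parity bits: p1=0, p2=1, p3=1, p4=0

011101001011100


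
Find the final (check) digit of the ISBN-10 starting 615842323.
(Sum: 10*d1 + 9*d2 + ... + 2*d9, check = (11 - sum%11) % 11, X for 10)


Weighted sum: 223
223 mod 11 = 3

Check digit: 8


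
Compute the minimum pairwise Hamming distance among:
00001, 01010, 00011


Comparing all pairs, minimum distance: 1
Can detect 0 errors, correct 0 errors

1


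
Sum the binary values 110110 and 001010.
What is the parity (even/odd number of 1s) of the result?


110110 = 54
001010 = 10
Sum = 64 = 1000000
1s count = 1

odd parity (1 ones in 1000000)


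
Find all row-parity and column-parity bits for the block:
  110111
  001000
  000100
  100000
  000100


Row parities: 11111
Column parities: 011111

Row P: 11111, Col P: 011111, Corner: 1


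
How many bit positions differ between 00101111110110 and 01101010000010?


XOR: 01000101110100
Count of 1s: 6

6


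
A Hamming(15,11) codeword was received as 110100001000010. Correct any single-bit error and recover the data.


Syndrome = 0: no error detected

Data: 00001000010 (no errors)


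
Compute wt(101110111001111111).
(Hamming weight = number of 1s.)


Counting 1s in 101110111001111111

14


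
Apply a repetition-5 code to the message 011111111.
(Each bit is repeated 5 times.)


Each bit -> 5 copies

000001111111111111111111111111111111111111111


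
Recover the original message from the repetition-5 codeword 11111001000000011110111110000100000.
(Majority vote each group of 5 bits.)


Groups: 11111, 00100, 00000, 11110, 11111, 00001, 00000
Majority votes: 1001100

1001100


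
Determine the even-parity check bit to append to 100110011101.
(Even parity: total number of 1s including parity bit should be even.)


Number of 1s in data: 7
Parity bit: 1

1


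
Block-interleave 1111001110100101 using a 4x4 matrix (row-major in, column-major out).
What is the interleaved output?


Matrix:
  1111
  0011
  1010
  0101
Read columns: 1010100111101101

1010100111101101


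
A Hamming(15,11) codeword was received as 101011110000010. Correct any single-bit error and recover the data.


Syndrome = 0: no error detected

Data: 11110000010 (no errors)


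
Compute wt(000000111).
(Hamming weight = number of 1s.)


Counting 1s in 000000111

3


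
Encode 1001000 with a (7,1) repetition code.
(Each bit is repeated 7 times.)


Each bit -> 7 copies

1111111000000000000001111111000000000000000000000


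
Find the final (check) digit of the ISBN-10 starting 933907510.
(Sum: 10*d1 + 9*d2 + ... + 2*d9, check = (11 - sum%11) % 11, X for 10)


Weighted sum: 262
262 mod 11 = 9

Check digit: 2


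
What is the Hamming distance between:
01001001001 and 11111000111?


XOR: 10110001110
Count of 1s: 6

6


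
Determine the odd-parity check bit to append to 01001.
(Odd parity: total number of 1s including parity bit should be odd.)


Number of 1s in data: 2
Parity bit: 1

1


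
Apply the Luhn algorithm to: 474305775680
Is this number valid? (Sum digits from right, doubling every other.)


Luhn sum = 57
57 mod 10 = 7

Invalid (Luhn sum mod 10 = 7)


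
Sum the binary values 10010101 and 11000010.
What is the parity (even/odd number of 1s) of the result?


10010101 = 149
11000010 = 194
Sum = 343 = 101010111
1s count = 6

even parity (6 ones in 101010111)


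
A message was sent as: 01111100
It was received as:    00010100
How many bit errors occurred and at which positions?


XOR: 01101000

3 error(s) at position(s): 1, 2, 4


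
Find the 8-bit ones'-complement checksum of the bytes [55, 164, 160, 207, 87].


Sum = 673 mod 256 = 161
Complement = 94

94


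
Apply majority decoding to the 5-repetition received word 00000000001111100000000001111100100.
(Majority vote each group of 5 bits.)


Groups: 00000, 00000, 11111, 00000, 00000, 11111, 00100
Majority votes: 0010010

0010010


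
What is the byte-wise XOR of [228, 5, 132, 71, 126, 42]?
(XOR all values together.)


XOR chain: 228 ^ 5 ^ 132 ^ 71 ^ 126 ^ 42 = 118

118


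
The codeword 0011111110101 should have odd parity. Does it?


Number of 1s: 9

Yes, parity is correct (9 ones)


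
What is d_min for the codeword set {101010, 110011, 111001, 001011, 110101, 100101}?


Comparing all pairs, minimum distance: 1
Can detect 0 errors, correct 0 errors

1


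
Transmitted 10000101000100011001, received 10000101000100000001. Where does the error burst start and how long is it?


XOR: 00000000000000011000

Burst at position 15, length 2


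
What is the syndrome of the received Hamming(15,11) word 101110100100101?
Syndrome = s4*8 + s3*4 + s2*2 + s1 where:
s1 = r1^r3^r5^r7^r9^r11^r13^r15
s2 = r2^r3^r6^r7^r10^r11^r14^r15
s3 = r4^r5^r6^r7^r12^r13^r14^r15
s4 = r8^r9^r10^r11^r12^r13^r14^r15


s1=0, s2=0, s3=1, s4=1

Syndrome = 12 (error at position 12)


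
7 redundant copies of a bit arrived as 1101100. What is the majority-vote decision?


Ones: 4 out of 7
Threshold: 4

1 (4/7 voted 1)


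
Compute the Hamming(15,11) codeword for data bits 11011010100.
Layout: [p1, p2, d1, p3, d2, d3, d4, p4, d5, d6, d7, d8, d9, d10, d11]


Parity bits: p1=0, p2=1, p3=1, p4=1

011110111010100


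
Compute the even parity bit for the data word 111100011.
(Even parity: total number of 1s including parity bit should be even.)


Number of 1s in data: 6
Parity bit: 0

0


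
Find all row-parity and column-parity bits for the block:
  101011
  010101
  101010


Row parities: 011
Column parities: 010100

Row P: 011, Col P: 010100, Corner: 0


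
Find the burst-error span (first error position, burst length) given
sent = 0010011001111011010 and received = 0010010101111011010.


XOR: 0000001100000000000

Burst at position 6, length 2


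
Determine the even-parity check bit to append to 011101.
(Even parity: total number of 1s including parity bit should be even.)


Number of 1s in data: 4
Parity bit: 0

0


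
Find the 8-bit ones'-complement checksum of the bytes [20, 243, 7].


Sum = 270 mod 256 = 14
Complement = 241

241


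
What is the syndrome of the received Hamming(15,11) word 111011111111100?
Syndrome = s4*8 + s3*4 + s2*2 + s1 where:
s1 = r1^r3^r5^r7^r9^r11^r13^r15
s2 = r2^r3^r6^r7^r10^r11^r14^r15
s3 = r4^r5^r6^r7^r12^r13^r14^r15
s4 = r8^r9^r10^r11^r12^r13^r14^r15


s1=1, s2=0, s3=1, s4=0

Syndrome = 5 (error at position 5)


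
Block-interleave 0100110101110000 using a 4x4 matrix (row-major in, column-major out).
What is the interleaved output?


Matrix:
  0100
  1101
  0111
  0000
Read columns: 0100111000100110

0100111000100110


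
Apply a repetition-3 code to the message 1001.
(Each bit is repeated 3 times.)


Each bit -> 3 copies

111000000111


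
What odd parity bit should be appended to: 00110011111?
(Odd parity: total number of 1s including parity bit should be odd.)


Number of 1s in data: 7
Parity bit: 0

0


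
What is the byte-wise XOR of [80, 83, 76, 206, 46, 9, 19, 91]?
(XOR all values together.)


XOR chain: 80 ^ 83 ^ 76 ^ 206 ^ 46 ^ 9 ^ 19 ^ 91 = 238

238


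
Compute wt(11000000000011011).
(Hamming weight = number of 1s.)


Counting 1s in 11000000000011011

6


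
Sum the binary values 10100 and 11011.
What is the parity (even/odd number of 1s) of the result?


10100 = 20
11011 = 27
Sum = 47 = 101111
1s count = 5

odd parity (5 ones in 101111)


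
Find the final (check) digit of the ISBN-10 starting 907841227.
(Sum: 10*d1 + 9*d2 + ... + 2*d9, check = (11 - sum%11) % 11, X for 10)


Weighted sum: 259
259 mod 11 = 6

Check digit: 5


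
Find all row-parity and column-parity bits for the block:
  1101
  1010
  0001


Row parities: 101
Column parities: 0110

Row P: 101, Col P: 0110, Corner: 0


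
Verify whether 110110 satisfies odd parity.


Number of 1s: 4

No, parity error (4 ones)


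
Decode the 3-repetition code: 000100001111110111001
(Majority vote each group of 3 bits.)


Groups: 000, 100, 001, 111, 110, 111, 001
Majority votes: 0001110

0001110


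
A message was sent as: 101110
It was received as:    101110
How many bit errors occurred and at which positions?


XOR: 000000

0 errors (received matches sent)


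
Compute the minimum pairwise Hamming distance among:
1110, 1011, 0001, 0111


Comparing all pairs, minimum distance: 2
Can detect 1 errors, correct 0 errors

2


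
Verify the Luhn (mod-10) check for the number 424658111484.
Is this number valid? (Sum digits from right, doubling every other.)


Luhn sum = 53
53 mod 10 = 3

Invalid (Luhn sum mod 10 = 3)


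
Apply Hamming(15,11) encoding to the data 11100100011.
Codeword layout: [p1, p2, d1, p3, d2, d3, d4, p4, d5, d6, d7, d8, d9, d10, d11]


Parity bits: p1=1, p2=1, p3=0, p4=1

111011010100011


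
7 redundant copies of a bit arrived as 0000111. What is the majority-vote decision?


Ones: 3 out of 7
Threshold: 4

0 (3/7 voted 1)


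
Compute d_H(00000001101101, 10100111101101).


XOR: 10100110000000
Count of 1s: 4

4


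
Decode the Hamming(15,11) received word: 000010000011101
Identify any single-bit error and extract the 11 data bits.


Syndrome = 0: no error detected

Data: 01000011101 (no errors)


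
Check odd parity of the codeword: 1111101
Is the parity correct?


Number of 1s: 6

No, parity error (6 ones)


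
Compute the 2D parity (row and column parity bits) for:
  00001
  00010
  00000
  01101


Row parities: 1101
Column parities: 01110

Row P: 1101, Col P: 01110, Corner: 1


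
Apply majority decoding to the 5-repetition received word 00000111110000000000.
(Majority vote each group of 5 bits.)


Groups: 00000, 11111, 00000, 00000
Majority votes: 0100

0100


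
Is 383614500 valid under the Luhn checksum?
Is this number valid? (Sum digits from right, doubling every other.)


Luhn sum = 30
30 mod 10 = 0

Valid (Luhn sum mod 10 = 0)


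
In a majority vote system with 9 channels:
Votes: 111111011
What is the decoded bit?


Ones: 8 out of 9
Threshold: 5

1 (8/9 voted 1)


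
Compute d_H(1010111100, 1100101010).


XOR: 0110010110
Count of 1s: 5

5


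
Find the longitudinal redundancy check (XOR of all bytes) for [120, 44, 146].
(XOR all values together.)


XOR chain: 120 ^ 44 ^ 146 = 198

198


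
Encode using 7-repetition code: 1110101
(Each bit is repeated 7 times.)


Each bit -> 7 copies

1111111111111111111110000000111111100000001111111


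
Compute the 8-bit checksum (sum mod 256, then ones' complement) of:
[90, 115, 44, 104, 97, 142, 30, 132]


Sum = 754 mod 256 = 242
Complement = 13

13


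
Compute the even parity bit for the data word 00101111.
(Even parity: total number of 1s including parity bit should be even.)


Number of 1s in data: 5
Parity bit: 1

1


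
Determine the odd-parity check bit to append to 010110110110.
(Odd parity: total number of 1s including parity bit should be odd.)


Number of 1s in data: 7
Parity bit: 0

0


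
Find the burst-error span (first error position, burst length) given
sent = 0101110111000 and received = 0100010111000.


XOR: 0001100000000

Burst at position 3, length 2


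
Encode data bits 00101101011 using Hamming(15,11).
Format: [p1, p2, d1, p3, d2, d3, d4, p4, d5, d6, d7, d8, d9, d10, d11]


Parity bits: p1=0, p2=0, p3=0, p4=1

000001011101011


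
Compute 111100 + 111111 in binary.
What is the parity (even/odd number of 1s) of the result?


111100 = 60
111111 = 63
Sum = 123 = 1111011
1s count = 6

even parity (6 ones in 1111011)


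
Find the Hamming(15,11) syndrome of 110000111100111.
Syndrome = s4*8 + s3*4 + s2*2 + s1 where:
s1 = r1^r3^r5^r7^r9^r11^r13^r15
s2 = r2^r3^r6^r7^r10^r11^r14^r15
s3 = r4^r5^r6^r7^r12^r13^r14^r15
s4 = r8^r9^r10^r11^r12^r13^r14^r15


s1=1, s2=1, s3=0, s4=0

Syndrome = 3 (error at position 3)


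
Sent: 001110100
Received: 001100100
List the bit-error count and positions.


XOR: 000010000

1 error(s) at position(s): 4


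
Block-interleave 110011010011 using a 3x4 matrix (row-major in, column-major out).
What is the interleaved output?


Matrix:
  1100
  1101
  0011
Read columns: 110110001011

110110001011


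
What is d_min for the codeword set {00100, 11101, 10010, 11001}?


Comparing all pairs, minimum distance: 1
Can detect 0 errors, correct 0 errors

1


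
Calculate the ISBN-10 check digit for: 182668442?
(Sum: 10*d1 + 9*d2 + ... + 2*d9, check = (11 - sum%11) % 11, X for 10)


Weighted sum: 248
248 mod 11 = 6

Check digit: 5


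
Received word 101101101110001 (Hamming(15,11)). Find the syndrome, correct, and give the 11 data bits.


Syndrome = 0: no error detected

Data: 10111110001 (no errors)


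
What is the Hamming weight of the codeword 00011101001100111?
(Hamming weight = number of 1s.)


Counting 1s in 00011101001100111

9


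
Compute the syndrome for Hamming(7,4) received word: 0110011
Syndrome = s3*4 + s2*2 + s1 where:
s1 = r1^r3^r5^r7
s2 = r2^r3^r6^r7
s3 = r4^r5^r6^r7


s1=0, s2=0, s3=0

Syndrome = 0 (no error)


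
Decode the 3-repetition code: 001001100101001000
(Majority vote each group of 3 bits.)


Groups: 001, 001, 100, 101, 001, 000
Majority votes: 000100

000100


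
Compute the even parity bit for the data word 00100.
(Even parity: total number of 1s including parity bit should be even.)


Number of 1s in data: 1
Parity bit: 1

1


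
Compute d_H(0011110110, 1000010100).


XOR: 1011100010
Count of 1s: 5

5


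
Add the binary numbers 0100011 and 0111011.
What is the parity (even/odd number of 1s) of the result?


0100011 = 35
0111011 = 59
Sum = 94 = 1011110
1s count = 5

odd parity (5 ones in 1011110)


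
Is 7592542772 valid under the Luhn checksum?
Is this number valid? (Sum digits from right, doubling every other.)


Luhn sum = 44
44 mod 10 = 4

Invalid (Luhn sum mod 10 = 4)


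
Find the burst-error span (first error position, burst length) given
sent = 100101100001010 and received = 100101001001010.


XOR: 000000101000000

Burst at position 6, length 3


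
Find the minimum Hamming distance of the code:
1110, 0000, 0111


Comparing all pairs, minimum distance: 2
Can detect 1 errors, correct 0 errors

2


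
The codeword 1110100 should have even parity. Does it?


Number of 1s: 4

Yes, parity is correct (4 ones)


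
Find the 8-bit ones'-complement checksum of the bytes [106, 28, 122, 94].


Sum = 350 mod 256 = 94
Complement = 161

161


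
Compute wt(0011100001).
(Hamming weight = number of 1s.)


Counting 1s in 0011100001

4


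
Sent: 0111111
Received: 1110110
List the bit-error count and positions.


XOR: 1001001

3 error(s) at position(s): 0, 3, 6


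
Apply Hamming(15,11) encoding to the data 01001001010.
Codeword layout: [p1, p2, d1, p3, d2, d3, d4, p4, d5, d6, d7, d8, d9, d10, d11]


Parity bits: p1=0, p2=1, p3=1, p4=1

010110011001010


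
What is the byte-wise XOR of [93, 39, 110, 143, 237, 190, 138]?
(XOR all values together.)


XOR chain: 93 ^ 39 ^ 110 ^ 143 ^ 237 ^ 190 ^ 138 = 66

66


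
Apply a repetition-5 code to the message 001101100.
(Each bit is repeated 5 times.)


Each bit -> 5 copies

000000000011111111110000011111111110000000000


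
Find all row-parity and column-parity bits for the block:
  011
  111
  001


Row parities: 011
Column parities: 101

Row P: 011, Col P: 101, Corner: 0


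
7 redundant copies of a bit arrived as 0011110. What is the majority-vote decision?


Ones: 4 out of 7
Threshold: 4

1 (4/7 voted 1)


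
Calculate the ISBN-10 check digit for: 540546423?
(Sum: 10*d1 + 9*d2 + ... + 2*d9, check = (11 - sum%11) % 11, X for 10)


Weighted sum: 203
203 mod 11 = 5

Check digit: 6


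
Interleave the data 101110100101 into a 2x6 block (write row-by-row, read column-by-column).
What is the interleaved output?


Matrix:
  101110
  100101
Read columns: 110010111001

110010111001


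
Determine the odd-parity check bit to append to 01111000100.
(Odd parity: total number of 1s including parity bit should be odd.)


Number of 1s in data: 5
Parity bit: 0

0


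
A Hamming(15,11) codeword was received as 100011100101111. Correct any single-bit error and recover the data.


Syndrome = 15: error at position 15

Data: 01110101110 (corrected bit 15)


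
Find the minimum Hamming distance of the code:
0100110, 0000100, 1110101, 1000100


Comparing all pairs, minimum distance: 1
Can detect 0 errors, correct 0 errors

1


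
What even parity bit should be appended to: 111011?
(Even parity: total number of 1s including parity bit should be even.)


Number of 1s in data: 5
Parity bit: 1

1


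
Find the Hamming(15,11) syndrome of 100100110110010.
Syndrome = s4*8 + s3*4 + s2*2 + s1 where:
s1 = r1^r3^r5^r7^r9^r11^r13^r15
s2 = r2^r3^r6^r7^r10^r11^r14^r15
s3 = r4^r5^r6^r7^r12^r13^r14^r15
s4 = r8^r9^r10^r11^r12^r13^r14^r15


s1=1, s2=0, s3=1, s4=0

Syndrome = 5 (error at position 5)


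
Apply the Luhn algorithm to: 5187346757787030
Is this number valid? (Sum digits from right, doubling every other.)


Luhn sum = 68
68 mod 10 = 8

Invalid (Luhn sum mod 10 = 8)


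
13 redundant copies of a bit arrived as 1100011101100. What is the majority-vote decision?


Ones: 7 out of 13
Threshold: 7

1 (7/13 voted 1)


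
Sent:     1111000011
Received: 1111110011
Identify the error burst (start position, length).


XOR: 0000110000

Burst at position 4, length 2


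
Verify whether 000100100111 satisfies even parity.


Number of 1s: 5

No, parity error (5 ones)


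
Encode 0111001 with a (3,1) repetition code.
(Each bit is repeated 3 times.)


Each bit -> 3 copies

000111111111000000111


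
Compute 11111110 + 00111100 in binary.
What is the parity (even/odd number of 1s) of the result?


11111110 = 254
00111100 = 60
Sum = 314 = 100111010
1s count = 5

odd parity (5 ones in 100111010)


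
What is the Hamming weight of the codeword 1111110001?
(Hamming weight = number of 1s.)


Counting 1s in 1111110001

7


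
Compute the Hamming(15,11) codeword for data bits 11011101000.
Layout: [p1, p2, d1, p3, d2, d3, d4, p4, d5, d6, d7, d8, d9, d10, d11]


Parity bits: p1=0, p2=1, p3=1, p4=1

011110111101000


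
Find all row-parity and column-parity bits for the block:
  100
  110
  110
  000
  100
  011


Row parities: 100010
Column parities: 011

Row P: 100010, Col P: 011, Corner: 0


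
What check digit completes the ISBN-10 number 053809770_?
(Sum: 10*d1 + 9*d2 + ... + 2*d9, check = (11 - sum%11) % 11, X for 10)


Weighted sum: 219
219 mod 11 = 10

Check digit: 1


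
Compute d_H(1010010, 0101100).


XOR: 1111110
Count of 1s: 6

6


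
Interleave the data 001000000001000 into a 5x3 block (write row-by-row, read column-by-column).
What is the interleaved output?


Matrix:
  001
  000
  000
  001
  000
Read columns: 000000000010010

000000000010010


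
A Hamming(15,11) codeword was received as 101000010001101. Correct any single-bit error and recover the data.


Syndrome = 4: error at position 4

Data: 10000001101 (corrected bit 4)


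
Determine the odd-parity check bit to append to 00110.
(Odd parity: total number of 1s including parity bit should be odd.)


Number of 1s in data: 2
Parity bit: 1

1


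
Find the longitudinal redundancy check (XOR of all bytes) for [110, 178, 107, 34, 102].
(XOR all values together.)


XOR chain: 110 ^ 178 ^ 107 ^ 34 ^ 102 = 243

243


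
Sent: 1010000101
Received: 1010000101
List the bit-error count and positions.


XOR: 0000000000

0 errors (received matches sent)


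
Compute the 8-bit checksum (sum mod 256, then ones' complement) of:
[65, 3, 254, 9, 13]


Sum = 344 mod 256 = 88
Complement = 167

167


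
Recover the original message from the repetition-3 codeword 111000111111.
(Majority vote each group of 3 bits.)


Groups: 111, 000, 111, 111
Majority votes: 1011

1011


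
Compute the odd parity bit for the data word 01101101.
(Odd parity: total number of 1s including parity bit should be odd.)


Number of 1s in data: 5
Parity bit: 0

0


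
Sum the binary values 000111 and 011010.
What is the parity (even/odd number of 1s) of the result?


000111 = 7
011010 = 26
Sum = 33 = 100001
1s count = 2

even parity (2 ones in 100001)


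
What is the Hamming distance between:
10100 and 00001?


XOR: 10101
Count of 1s: 3

3


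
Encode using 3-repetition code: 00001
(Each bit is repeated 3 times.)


Each bit -> 3 copies

000000000000111


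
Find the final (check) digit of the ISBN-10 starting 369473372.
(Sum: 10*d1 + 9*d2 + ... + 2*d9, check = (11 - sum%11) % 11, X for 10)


Weighted sum: 278
278 mod 11 = 3

Check digit: 8


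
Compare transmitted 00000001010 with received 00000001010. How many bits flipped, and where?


XOR: 00000000000

0 errors (received matches sent)


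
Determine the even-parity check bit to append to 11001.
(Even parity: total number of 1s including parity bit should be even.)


Number of 1s in data: 3
Parity bit: 1

1


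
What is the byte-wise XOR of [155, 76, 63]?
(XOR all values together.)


XOR chain: 155 ^ 76 ^ 63 = 232

232


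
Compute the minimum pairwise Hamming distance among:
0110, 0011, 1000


Comparing all pairs, minimum distance: 2
Can detect 1 errors, correct 0 errors

2


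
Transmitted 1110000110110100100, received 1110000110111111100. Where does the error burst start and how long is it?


XOR: 0000000000001011000

Burst at position 12, length 4


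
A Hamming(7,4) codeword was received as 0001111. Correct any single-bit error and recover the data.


Syndrome = 0: no error detected

Data: 0111 (no errors)


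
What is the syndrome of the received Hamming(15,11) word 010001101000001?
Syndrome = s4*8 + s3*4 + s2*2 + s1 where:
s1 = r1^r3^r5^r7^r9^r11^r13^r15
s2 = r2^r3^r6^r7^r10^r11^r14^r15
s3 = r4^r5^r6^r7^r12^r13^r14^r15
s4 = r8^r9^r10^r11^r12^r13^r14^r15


s1=1, s2=0, s3=1, s4=0

Syndrome = 5 (error at position 5)


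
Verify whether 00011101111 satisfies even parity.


Number of 1s: 7

No, parity error (7 ones)


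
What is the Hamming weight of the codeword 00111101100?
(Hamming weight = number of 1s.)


Counting 1s in 00111101100

6


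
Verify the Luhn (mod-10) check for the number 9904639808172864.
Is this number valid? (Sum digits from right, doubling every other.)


Luhn sum = 81
81 mod 10 = 1

Invalid (Luhn sum mod 10 = 1)


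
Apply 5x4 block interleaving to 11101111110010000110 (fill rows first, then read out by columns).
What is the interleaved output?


Matrix:
  1110
  1111
  1100
  1000
  0110
Read columns: 11110111011100101000

11110111011100101000


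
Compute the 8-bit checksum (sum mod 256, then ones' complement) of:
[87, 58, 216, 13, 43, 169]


Sum = 586 mod 256 = 74
Complement = 181

181


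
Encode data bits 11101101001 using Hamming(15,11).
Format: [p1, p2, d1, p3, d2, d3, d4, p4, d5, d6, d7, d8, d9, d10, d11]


Parity bits: p1=0, p2=0, p3=0, p4=0

001011001101001


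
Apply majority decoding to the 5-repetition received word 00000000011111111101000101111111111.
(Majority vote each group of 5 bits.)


Groups: 00000, 00001, 11111, 11101, 00010, 11111, 11111
Majority votes: 0011011

0011011
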